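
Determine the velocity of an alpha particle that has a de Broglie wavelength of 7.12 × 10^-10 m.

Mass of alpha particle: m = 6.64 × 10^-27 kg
1.40 × 10^2 m/s

From the de Broglie relation λ = h/(mv), we solve for v:

v = h/(mλ)
v = (6.626 × 10^-34 J·s) / (6.64 × 10^-27 kg × 7.12 × 10^-10 m)
v = 1.40 × 10^2 m/s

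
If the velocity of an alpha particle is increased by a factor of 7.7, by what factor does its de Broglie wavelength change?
The wavelength decreases by a factor of 7.7.

From λ = h/(mv), the wavelength is inversely proportional to velocity:

λ ∝ 1/v

If v → 7.7v, then λ → λ/7.7

When velocity is increased by a factor of 7.7, the wavelength decreases by a factor of 7.7.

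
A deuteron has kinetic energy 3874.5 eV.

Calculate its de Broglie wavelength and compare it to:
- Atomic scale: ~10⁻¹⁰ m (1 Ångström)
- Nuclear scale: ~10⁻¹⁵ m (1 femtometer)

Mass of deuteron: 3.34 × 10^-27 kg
λ = 3.25 × 10^-13 m, which is between nuclear and atomic scales.

Using λ = h/√(2mKE):

KE = 3874.5 eV = 6.208 × 10^-16 J

λ = h/√(2mKE)
λ = (6.626 × 10^-34 J·s) / √(2 × 3.34 × 10^-27 kg × 6.208 × 10^-16 J)
λ = 3.25 × 10^-13 m

Comparison:
- Atomic scale (10⁻¹⁰ m): λ is 0.0033× this size
- Nuclear scale (10⁻¹⁵ m): λ is 3.3e+02× this size

The wavelength is between nuclear and atomic scales.

This wavelength is appropriate for probing atomic structure but too large for nuclear physics experiments.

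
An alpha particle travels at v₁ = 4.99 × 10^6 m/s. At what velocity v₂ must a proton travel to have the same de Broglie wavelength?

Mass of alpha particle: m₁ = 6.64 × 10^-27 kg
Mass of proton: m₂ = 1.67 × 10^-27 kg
v₂ = 1.98 × 10^7 m/s

For equal de Broglie wavelengths: λ₁ = λ₂

h/(m₁v₁) = h/(m₂v₂)
m₁v₁ = m₂v₂
v₂ = v₁ · (m₁/m₂)

v₂ = 4.99 × 10^6 m/s × (6.64 × 10^-27 kg / 1.67 × 10^-27 kg)
v₂ = 1.98 × 10^7 m/s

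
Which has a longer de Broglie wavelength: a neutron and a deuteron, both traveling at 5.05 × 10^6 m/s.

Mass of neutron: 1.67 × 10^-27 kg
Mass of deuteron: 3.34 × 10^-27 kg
The neutron has the longer wavelength.

Using λ = h/(mv), since both particles have the same velocity, the wavelength depends only on mass.

For neutron: λ₁ = h/(m₁v) = 7.86 × 10^-14 m
For deuteron: λ₂ = h/(m₂v) = 3.93 × 10^-14 m

Since λ ∝ 1/m at constant velocity, the lighter particle has the longer wavelength.

The neutron has the longer de Broglie wavelength.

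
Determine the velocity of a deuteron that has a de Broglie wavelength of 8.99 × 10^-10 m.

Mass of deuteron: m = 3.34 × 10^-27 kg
2.21 × 10^2 m/s

From the de Broglie relation λ = h/(mv), we solve for v:

v = h/(mλ)
v = (6.626 × 10^-34 J·s) / (3.34 × 10^-27 kg × 8.99 × 10^-10 m)
v = 2.21 × 10^2 m/s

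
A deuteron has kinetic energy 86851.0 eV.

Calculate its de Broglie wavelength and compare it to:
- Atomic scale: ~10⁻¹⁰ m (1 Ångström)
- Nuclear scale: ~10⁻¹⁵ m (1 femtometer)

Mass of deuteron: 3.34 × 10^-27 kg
λ = 6.87 × 10^-14 m, which is between nuclear and atomic scales.

Using λ = h/√(2mKE):

KE = 86851.0 eV = 1.392 × 10^-14 J

λ = h/√(2mKE)
λ = (6.626 × 10^-34 J·s) / √(2 × 3.34 × 10^-27 kg × 1.392 × 10^-14 J)
λ = 6.87 × 10^-14 m

Comparison:
- Atomic scale (10⁻¹⁰ m): λ is 0.00069× this size
- Nuclear scale (10⁻¹⁵ m): λ is 69× this size

The wavelength is between nuclear and atomic scales.

This wavelength is appropriate for probing atomic structure but too large for nuclear physics experiments.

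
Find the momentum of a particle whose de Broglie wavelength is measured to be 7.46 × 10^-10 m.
8.88 × 10^-25 kg·m/s

From the de Broglie relation λ = h/p, we solve for p:

p = h/λ
p = (6.626 × 10^-34 J·s) / (7.46 × 10^-10 m)
p = 8.88 × 10^-25 kg·m/s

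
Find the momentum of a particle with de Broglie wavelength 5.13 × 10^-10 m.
1.29 × 10^-24 kg·m/s

From the de Broglie relation λ = h/p, we solve for p:

p = h/λ
p = (6.626 × 10^-34 J·s) / (5.13 × 10^-10 m)
p = 1.29 × 10^-24 kg·m/s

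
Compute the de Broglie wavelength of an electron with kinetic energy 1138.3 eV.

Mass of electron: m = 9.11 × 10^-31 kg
3.63 × 10^-11 m

Using λ = h/√(2mKE):

First convert KE to Joules: KE = 1138.3 eV = 1.824 × 10^-16 J

λ = h/√(2mKE)
λ = (6.626 × 10^-34 J·s) / √(2 × 9.11 × 10^-31 kg × 1.824 × 10^-16 J)
λ = 3.63 × 10^-11 m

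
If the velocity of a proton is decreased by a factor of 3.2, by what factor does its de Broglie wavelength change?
The wavelength increases by a factor of 3.2.

From λ = h/(mv), the wavelength is inversely proportional to velocity:

λ ∝ 1/v

If v → v/3.2, then λ → 3.2λ

When velocity is decreased by a factor of 3.2, the wavelength increases by a factor of 3.2.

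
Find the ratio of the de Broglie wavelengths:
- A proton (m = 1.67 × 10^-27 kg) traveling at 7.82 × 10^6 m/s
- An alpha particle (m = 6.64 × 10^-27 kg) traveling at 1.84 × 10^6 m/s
λ₁/λ₂ = 0.936

Using λ = h/(mv):

λ₁ = h/(m₁v₁) = 5.07 × 10^-14 m
λ₂ = h/(m₂v₂) = 5.42 × 10^-14 m

Ratio λ₁/λ₂ = (m₂v₂)/(m₁v₁)
         = (6.64 × 10^-27 kg × 1.84 × 10^6 m/s) / (1.67 × 10^-27 kg × 7.82 × 10^6 m/s)
         = 0.936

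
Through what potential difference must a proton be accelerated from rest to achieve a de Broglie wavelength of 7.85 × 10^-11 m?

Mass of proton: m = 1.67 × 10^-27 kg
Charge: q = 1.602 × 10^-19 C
1.33 × 10^-1 V

From λ = h/√(2mqV), we solve for V:

λ² = h²/(2mqV)
V = h²/(2mqλ²)
V = (6.626 × 10^-34 J·s)² / (2 × 1.67 × 10^-27 kg × 1.602 × 10^-19 C × (7.85 × 10^-11 m)²)
V = 1.33 × 10^-1 V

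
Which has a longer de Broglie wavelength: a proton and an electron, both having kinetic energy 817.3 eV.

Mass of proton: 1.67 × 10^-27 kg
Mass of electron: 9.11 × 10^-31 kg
The electron has the longer wavelength.

Using λ = h/√(2mKE):

For proton: λ₁ = h/√(2m₁KE) = 1.00 × 10^-12 m
For electron: λ₂ = h/√(2m₂KE) = 4.29 × 10^-11 m

Since λ ∝ 1/√m at constant kinetic energy, the lighter particle has the longer wavelength.

The electron has the longer de Broglie wavelength.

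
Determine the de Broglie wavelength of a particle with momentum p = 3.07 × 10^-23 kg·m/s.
2.16 × 10^-11 m

Using the de Broglie relation λ = h/p:

λ = h/p
λ = (6.626 × 10^-34 J·s) / (3.07 × 10^-23 kg·m/s)
λ = 2.16 × 10^-11 m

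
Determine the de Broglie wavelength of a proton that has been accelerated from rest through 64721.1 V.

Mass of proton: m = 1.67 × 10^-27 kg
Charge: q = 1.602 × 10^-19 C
1.13 × 10^-13 m

When a particle is accelerated through voltage V, it gains kinetic energy KE = qV.

The de Broglie wavelength is then λ = h/√(2mqV):

λ = h/√(2mqV)
λ = (6.626 × 10^-34 J·s) / √(2 × 1.67 × 10^-27 kg × 1.602 × 10^-19 C × 64721.1 V)
λ = 1.13 × 10^-13 m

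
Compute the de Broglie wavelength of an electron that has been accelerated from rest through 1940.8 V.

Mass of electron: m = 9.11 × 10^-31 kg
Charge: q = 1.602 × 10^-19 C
2.78 × 10^-11 m

When a particle is accelerated through voltage V, it gains kinetic energy KE = qV.

The de Broglie wavelength is then λ = h/√(2mqV):

λ = h/√(2mqV)
λ = (6.626 × 10^-34 J·s) / √(2 × 9.11 × 10^-31 kg × 1.602 × 10^-19 C × 1940.8 V)
λ = 2.78 × 10^-11 m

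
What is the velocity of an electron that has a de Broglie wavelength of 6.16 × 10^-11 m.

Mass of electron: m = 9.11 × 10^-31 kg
1.18 × 10^7 m/s

From the de Broglie relation λ = h/(mv), we solve for v:

v = h/(mλ)
v = (6.626 × 10^-34 J·s) / (9.11 × 10^-31 kg × 6.16 × 10^-11 m)
v = 1.18 × 10^7 m/s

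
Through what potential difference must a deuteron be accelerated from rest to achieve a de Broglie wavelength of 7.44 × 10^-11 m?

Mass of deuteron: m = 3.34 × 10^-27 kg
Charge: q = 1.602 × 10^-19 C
7.41 × 10^-2 V

From λ = h/√(2mqV), we solve for V:

λ² = h²/(2mqV)
V = h²/(2mqλ²)
V = (6.626 × 10^-34 J·s)² / (2 × 3.34 × 10^-27 kg × 1.602 × 10^-19 C × (7.44 × 10^-11 m)²)
V = 7.41 × 10^-2 V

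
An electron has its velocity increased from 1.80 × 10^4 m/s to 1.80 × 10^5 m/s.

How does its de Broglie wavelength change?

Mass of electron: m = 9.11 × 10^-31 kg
The wavelength decreases by a factor of 10.

Using λ = h/(mv):

Initial wavelength: λ₁ = h/(mv₁) = 4.04 × 10^-8 m
Final wavelength: λ₂ = h/(mv₂) = 4.04 × 10^-9 m

Since λ ∝ 1/v, when velocity increases by a factor of 10, the wavelength decreases by a factor of 10.

λ₂/λ₁ = v₁/v₂ = 1/10

The wavelength decreases by a factor of 10.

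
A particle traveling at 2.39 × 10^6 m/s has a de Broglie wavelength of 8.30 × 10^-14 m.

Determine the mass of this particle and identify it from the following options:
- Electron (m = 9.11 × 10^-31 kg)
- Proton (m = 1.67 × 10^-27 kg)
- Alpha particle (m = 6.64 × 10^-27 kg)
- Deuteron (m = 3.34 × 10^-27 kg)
The particle is a deuteron.

From λ = h/(mv), solve for mass:

m = h/(λv)
m = (6.626 × 10^-34 J·s) / (8.30 × 10^-14 m × 2.39 × 10^6 m/s)
m = 3.34 × 10^-27 kg

Comparing with the listed masses, this is closest to a deuteron.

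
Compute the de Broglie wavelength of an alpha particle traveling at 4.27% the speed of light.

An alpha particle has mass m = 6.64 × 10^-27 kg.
7.80 × 10^-15 m

Using the de Broglie relation λ = h/(mv):

v = 4.27% × c = 1.280 × 10^7 m/s

λ = h/(mv)
λ = (6.626 × 10^-34 J·s) / (6.64 × 10^-27 kg × 1.280 × 10^7 m/s)
λ = 7.80 × 10^-15 m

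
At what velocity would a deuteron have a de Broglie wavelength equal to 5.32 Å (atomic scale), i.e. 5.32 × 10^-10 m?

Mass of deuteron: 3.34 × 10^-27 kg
3.73 × 10^2 m/s

From λ = h/(mv), solve for v:

v = h/(mλ)
v = (6.626 × 10^-34 J·s) / (3.34 × 10^-27 kg × 5.32 × 10^-10 m)
v = 3.73 × 10^2 m/s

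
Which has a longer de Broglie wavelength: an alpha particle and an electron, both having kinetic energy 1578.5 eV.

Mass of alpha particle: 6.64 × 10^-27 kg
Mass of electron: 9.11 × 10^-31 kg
The electron has the longer wavelength.

Using λ = h/√(2mKE):

For alpha particle: λ₁ = h/√(2m₁KE) = 3.62 × 10^-13 m
For electron: λ₂ = h/√(2m₂KE) = 3.09 × 10^-11 m

Since λ ∝ 1/√m at constant kinetic energy, the lighter particle has the longer wavelength.

The electron has the longer de Broglie wavelength.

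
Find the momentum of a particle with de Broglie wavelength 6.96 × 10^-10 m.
9.52 × 10^-25 kg·m/s

From the de Broglie relation λ = h/p, we solve for p:

p = h/λ
p = (6.626 × 10^-34 J·s) / (6.96 × 10^-10 m)
p = 9.52 × 10^-25 kg·m/s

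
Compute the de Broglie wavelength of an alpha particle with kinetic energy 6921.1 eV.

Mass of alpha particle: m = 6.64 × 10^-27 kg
1.73 × 10^-13 m

Using λ = h/√(2mKE):

First convert KE to Joules: KE = 6921.1 eV = 1.109 × 10^-15 J

λ = h/√(2mKE)
λ = (6.626 × 10^-34 J·s) / √(2 × 6.64 × 10^-27 kg × 1.109 × 10^-15 J)
λ = 1.73 × 10^-13 m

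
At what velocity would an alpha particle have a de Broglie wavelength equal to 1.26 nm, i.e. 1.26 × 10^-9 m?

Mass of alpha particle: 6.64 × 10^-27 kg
7.92 × 10^1 m/s

From λ = h/(mv), solve for v:

v = h/(mλ)
v = (6.626 × 10^-34 J·s) / (6.64 × 10^-27 kg × 1.26 × 10^-9 m)
v = 7.92 × 10^1 m/s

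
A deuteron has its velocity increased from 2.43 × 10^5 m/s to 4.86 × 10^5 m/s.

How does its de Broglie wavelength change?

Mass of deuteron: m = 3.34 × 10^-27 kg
The wavelength decreases by a factor of 2.

Using λ = h/(mv):

Initial wavelength: λ₁ = h/(mv₁) = 8.16 × 10^-13 m
Final wavelength: λ₂ = h/(mv₂) = 4.08 × 10^-13 m

Since λ ∝ 1/v, when velocity increases by a factor of 2, the wavelength decreases by a factor of 2.

λ₂/λ₁ = v₁/v₂ = 1/2

The wavelength decreases by a factor of 2.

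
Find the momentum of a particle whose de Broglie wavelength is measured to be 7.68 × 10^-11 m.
8.63 × 10^-24 kg·m/s

From the de Broglie relation λ = h/p, we solve for p:

p = h/λ
p = (6.626 × 10^-34 J·s) / (7.68 × 10^-11 m)
p = 8.63 × 10^-24 kg·m/s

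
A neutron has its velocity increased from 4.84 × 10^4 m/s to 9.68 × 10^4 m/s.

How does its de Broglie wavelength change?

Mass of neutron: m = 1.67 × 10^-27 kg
The wavelength decreases by a factor of 2.

Using λ = h/(mv):

Initial wavelength: λ₁ = h/(mv₁) = 8.20 × 10^-12 m
Final wavelength: λ₂ = h/(mv₂) = 4.10 × 10^-12 m

Since λ ∝ 1/v, when velocity increases by a factor of 2, the wavelength decreases by a factor of 2.

λ₂/λ₁ = v₁/v₂ = 1/2

The wavelength decreases by a factor of 2.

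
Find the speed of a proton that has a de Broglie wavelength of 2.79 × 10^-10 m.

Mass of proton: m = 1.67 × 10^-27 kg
1.42 × 10^3 m/s

From the de Broglie relation λ = h/(mv), we solve for v:

v = h/(mλ)
v = (6.626 × 10^-34 J·s) / (1.67 × 10^-27 kg × 2.79 × 10^-10 m)
v = 1.42 × 10^3 m/s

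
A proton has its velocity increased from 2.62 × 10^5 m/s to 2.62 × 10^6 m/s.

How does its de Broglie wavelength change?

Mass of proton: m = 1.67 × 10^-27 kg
The wavelength decreases by a factor of 10.

Using λ = h/(mv):

Initial wavelength: λ₁ = h/(mv₁) = 1.51 × 10^-12 m
Final wavelength: λ₂ = h/(mv₂) = 1.51 × 10^-13 m

Since λ ∝ 1/v, when velocity increases by a factor of 10, the wavelength decreases by a factor of 10.

λ₂/λ₁ = v₁/v₂ = 1/10

The wavelength decreases by a factor of 10.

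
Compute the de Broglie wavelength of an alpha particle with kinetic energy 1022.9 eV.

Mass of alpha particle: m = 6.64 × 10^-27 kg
4.49 × 10^-13 m

Using λ = h/√(2mKE):

First convert KE to Joules: KE = 1022.9 eV = 1.639 × 10^-16 J

λ = h/√(2mKE)
λ = (6.626 × 10^-34 J·s) / √(2 × 6.64 × 10^-27 kg × 1.639 × 10^-16 J)
λ = 4.49 × 10^-13 m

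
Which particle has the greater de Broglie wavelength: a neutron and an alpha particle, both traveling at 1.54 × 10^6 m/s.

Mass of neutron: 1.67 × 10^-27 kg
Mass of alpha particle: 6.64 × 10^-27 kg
The neutron has the longer wavelength.

Using λ = h/(mv), since both particles have the same velocity, the wavelength depends only on mass.

For neutron: λ₁ = h/(m₁v) = 2.58 × 10^-13 m
For alpha particle: λ₂ = h/(m₂v) = 6.48 × 10^-14 m

Since λ ∝ 1/m at constant velocity, the lighter particle has the longer wavelength.

The neutron has the longer de Broglie wavelength.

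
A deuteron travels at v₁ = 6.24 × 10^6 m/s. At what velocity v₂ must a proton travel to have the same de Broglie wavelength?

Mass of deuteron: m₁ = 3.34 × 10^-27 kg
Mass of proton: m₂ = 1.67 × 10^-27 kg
v₂ = 1.25 × 10^7 m/s

For equal de Broglie wavelengths: λ₁ = λ₂

h/(m₁v₁) = h/(m₂v₂)
m₁v₁ = m₂v₂
v₂ = v₁ · (m₁/m₂)

v₂ = 6.24 × 10^6 m/s × (3.34 × 10^-27 kg / 1.67 × 10^-27 kg)
v₂ = 1.25 × 10^7 m/s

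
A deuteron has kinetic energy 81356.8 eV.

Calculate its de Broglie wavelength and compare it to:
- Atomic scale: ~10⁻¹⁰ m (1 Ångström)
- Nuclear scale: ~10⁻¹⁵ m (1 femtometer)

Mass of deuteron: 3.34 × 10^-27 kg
λ = 7.10 × 10^-14 m, which is between nuclear and atomic scales.

Using λ = h/√(2mKE):

KE = 81356.8 eV = 1.303 × 10^-14 J

λ = h/√(2mKE)
λ = (6.626 × 10^-34 J·s) / √(2 × 3.34 × 10^-27 kg × 1.303 × 10^-14 J)
λ = 7.10 × 10^-14 m

Comparison:
- Atomic scale (10⁻¹⁰ m): λ is 0.00071× this size
- Nuclear scale (10⁻¹⁵ m): λ is 71× this size

The wavelength is between nuclear and atomic scales.

This wavelength is appropriate for probing atomic structure but too large for nuclear physics experiments.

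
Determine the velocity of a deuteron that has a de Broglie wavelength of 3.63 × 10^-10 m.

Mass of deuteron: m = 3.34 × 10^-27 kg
5.47 × 10^2 m/s

From the de Broglie relation λ = h/(mv), we solve for v:

v = h/(mλ)
v = (6.626 × 10^-34 J·s) / (3.34 × 10^-27 kg × 3.63 × 10^-10 m)
v = 5.47 × 10^2 m/s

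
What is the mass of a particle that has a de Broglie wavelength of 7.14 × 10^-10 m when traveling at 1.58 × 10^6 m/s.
5.87 × 10^-31 kg

From the de Broglie relation λ = h/(mv), we solve for m:

m = h/(λv)
m = (6.626 × 10^-34 J·s) / (7.14 × 10^-10 m × 1.58 × 10^6 m/s)
m = 5.87 × 10^-31 kg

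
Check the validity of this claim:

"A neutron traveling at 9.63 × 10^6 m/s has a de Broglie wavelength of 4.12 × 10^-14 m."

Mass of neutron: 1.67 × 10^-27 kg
True

The claim is correct.

Using λ = h/(mv):
λ = (6.626 × 10^-34 J·s) / (1.67 × 10^-27 kg × 9.63 × 10^6 m/s)
λ = 4.12 × 10^-14 m

This matches the claimed value.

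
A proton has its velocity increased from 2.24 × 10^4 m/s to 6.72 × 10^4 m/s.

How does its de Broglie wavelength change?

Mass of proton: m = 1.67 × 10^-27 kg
The wavelength decreases by a factor of 3.

Using λ = h/(mv):

Initial wavelength: λ₁ = h/(mv₁) = 1.77 × 10^-11 m
Final wavelength: λ₂ = h/(mv₂) = 5.90 × 10^-12 m

Since λ ∝ 1/v, when velocity increases by a factor of 3, the wavelength decreases by a factor of 3.

λ₂/λ₁ = v₁/v₂ = 1/3

The wavelength decreases by a factor of 3.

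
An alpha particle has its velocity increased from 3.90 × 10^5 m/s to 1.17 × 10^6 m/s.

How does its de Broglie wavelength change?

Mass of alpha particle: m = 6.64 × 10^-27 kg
The wavelength decreases by a factor of 3.

Using λ = h/(mv):

Initial wavelength: λ₁ = h/(mv₁) = 2.56 × 10^-13 m
Final wavelength: λ₂ = h/(mv₂) = 8.53 × 10^-14 m

Since λ ∝ 1/v, when velocity increases by a factor of 3, the wavelength decreases by a factor of 3.

λ₂/λ₁ = v₁/v₂ = 1/3

The wavelength decreases by a factor of 3.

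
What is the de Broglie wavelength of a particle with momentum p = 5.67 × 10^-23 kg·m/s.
1.17 × 10^-11 m

Using the de Broglie relation λ = h/p:

λ = h/p
λ = (6.626 × 10^-34 J·s) / (5.67 × 10^-23 kg·m/s)
λ = 1.17 × 10^-11 m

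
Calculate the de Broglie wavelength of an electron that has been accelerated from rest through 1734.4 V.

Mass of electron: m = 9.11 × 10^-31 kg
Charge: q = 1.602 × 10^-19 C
2.94 × 10^-11 m

When a particle is accelerated through voltage V, it gains kinetic energy KE = qV.

The de Broglie wavelength is then λ = h/√(2mqV):

λ = h/√(2mqV)
λ = (6.626 × 10^-34 J·s) / √(2 × 9.11 × 10^-31 kg × 1.602 × 10^-19 C × 1734.4 V)
λ = 2.94 × 10^-11 m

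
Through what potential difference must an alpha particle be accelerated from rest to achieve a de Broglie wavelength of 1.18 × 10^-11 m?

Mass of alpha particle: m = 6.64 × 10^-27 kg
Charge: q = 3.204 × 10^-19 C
7.41 × 10^-1 V

From λ = h/√(2mqV), we solve for V:

λ² = h²/(2mqV)
V = h²/(2mqλ²)
V = (6.626 × 10^-34 J·s)² / (2 × 6.64 × 10^-27 kg × 3.204 × 10^-19 C × (1.18 × 10^-11 m)²)
V = 7.41 × 10^-1 V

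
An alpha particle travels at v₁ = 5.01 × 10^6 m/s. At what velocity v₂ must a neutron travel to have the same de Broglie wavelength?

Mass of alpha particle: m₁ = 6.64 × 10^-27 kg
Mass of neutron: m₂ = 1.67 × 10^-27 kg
v₂ = 1.99 × 10^7 m/s

For equal de Broglie wavelengths: λ₁ = λ₂

h/(m₁v₁) = h/(m₂v₂)
m₁v₁ = m₂v₂
v₂ = v₁ · (m₁/m₂)

v₂ = 5.01 × 10^6 m/s × (6.64 × 10^-27 kg / 1.67 × 10^-27 kg)
v₂ = 1.99 × 10^7 m/s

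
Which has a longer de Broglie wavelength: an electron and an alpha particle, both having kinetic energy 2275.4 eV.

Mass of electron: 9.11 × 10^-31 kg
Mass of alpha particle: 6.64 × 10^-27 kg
The electron has the longer wavelength.

Using λ = h/√(2mKE):

For electron: λ₁ = h/√(2m₁KE) = 2.57 × 10^-11 m
For alpha particle: λ₂ = h/√(2m₂KE) = 3.01 × 10^-13 m

Since λ ∝ 1/√m at constant kinetic energy, the lighter particle has the longer wavelength.

The electron has the longer de Broglie wavelength.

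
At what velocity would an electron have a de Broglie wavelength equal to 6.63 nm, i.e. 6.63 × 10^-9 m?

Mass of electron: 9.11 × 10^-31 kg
1.10 × 10^5 m/s

From λ = h/(mv), solve for v:

v = h/(mλ)
v = (6.626 × 10^-34 J·s) / (9.11 × 10^-31 kg × 6.63 × 10^-9 m)
v = 1.10 × 10^5 m/s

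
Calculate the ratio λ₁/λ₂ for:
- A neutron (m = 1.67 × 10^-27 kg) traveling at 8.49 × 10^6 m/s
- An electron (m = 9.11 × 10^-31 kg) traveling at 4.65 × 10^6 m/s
λ₁/λ₂ = 2.99 × 10^-4

Using λ = h/(mv):

λ₁ = h/(m₁v₁) = 4.67 × 10^-14 m
λ₂ = h/(m₂v₂) = 1.56 × 10^-10 m

Ratio λ₁/λ₂ = (m₂v₂)/(m₁v₁)
         = (9.11 × 10^-31 kg × 4.65 × 10^6 m/s) / (1.67 × 10^-27 kg × 8.49 × 10^6 m/s)
         = 2.99 × 10^-4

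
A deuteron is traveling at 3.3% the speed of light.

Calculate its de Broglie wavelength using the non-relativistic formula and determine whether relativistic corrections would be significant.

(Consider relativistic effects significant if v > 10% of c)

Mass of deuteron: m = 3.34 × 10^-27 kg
No, relativistic corrections are not needed.

Using the non-relativistic de Broglie formula λ = h/(mv):

v = 3.3% × c = 9.893 × 10^6 m/s

λ = h/(mv)
λ = (6.626 × 10^-34 J·s) / (3.34 × 10^-27 kg × 9.893 × 10^6 m/s)
λ = 2.01 × 10^-14 m

Since v = 3.3% of c < 10% of c, relativistic corrections are NOT significant and this non-relativistic result is a good approximation.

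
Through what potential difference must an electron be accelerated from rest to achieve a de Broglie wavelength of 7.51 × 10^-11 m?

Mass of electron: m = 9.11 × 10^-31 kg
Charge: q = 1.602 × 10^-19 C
267 V

From λ = h/√(2mqV), we solve for V:

λ² = h²/(2mqV)
V = h²/(2mqλ²)
V = (6.626 × 10^-34 J·s)² / (2 × 9.11 × 10^-31 kg × 1.602 × 10^-19 C × (7.51 × 10^-11 m)²)
V = 267 V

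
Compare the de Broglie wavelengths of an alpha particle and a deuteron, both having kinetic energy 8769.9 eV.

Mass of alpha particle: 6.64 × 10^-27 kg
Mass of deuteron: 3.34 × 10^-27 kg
The deuteron has the longer wavelength.

Using λ = h/√(2mKE):

For alpha particle: λ₁ = h/√(2m₁KE) = 1.53 × 10^-13 m
For deuteron: λ₂ = h/√(2m₂KE) = 2.16 × 10^-13 m

Since λ ∝ 1/√m at constant kinetic energy, the lighter particle has the longer wavelength.

The deuteron has the longer de Broglie wavelength.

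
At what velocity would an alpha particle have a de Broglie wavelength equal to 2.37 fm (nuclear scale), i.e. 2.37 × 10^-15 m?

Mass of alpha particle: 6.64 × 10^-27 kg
4.21 × 10^7 m/s

From λ = h/(mv), solve for v:

v = h/(mλ)
v = (6.626 × 10^-34 J·s) / (6.64 × 10^-27 kg × 2.37 × 10^-15 m)
v = 4.21 × 10^7 m/s

Note: This velocity is 14.0% of the speed of light, so relativistic corrections would be needed for a more accurate calculation.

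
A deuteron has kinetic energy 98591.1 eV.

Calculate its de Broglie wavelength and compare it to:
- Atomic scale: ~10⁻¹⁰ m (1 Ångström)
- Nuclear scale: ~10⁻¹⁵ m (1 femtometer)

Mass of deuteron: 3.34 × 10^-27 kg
λ = 6.45 × 10^-14 m, which is between nuclear and atomic scales.

Using λ = h/√(2mKE):

KE = 98591.1 eV = 1.580 × 10^-14 J

λ = h/√(2mKE)
λ = (6.626 × 10^-34 J·s) / √(2 × 3.34 × 10^-27 kg × 1.580 × 10^-14 J)
λ = 6.45 × 10^-14 m

Comparison:
- Atomic scale (10⁻¹⁰ m): λ is 0.00065× this size
- Nuclear scale (10⁻¹⁵ m): λ is 65× this size

The wavelength is between nuclear and atomic scales.

This wavelength is appropriate for probing atomic structure but too large for nuclear physics experiments.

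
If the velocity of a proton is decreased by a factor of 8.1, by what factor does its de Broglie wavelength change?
The wavelength increases by a factor of 8.1.

From λ = h/(mv), the wavelength is inversely proportional to velocity:

λ ∝ 1/v

If v → v/8.1, then λ → 8.1λ

When velocity is decreased by a factor of 8.1, the wavelength increases by a factor of 8.1.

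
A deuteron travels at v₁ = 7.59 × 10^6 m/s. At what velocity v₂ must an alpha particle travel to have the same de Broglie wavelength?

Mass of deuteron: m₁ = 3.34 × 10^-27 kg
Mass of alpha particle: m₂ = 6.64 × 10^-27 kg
v₂ = 3.82 × 10^6 m/s

For equal de Broglie wavelengths: λ₁ = λ₂

h/(m₁v₁) = h/(m₂v₂)
m₁v₁ = m₂v₂
v₂ = v₁ · (m₁/m₂)

v₂ = 7.59 × 10^6 m/s × (3.34 × 10^-27 kg / 6.64 × 10^-27 kg)
v₂ = 3.82 × 10^6 m/s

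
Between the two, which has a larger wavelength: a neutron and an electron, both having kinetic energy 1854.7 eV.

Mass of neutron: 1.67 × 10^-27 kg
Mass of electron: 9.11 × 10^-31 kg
The electron has the longer wavelength.

Using λ = h/√(2mKE):

For neutron: λ₁ = h/√(2m₁KE) = 6.65 × 10^-13 m
For electron: λ₂ = h/√(2m₂KE) = 2.85 × 10^-11 m

Since λ ∝ 1/√m at constant kinetic energy, the lighter particle has the longer wavelength.

The electron has the longer de Broglie wavelength.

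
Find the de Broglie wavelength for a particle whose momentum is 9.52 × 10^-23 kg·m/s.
6.96 × 10^-12 m

Using the de Broglie relation λ = h/p:

λ = h/p
λ = (6.626 × 10^-34 J·s) / (9.52 × 10^-23 kg·m/s)
λ = 6.96 × 10^-12 m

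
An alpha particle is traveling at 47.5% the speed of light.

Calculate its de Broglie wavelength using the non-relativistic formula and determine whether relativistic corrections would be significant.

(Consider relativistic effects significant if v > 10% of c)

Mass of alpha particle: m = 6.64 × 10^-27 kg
Yes, relativistic corrections are needed.

Using the non-relativistic de Broglie formula λ = h/(mv):

v = 47.5% × c = 1.424 × 10^8 m/s

λ = h/(mv)
λ = (6.626 × 10^-34 J·s) / (6.64 × 10^-27 kg × 1.424 × 10^8 m/s)
λ = 7.01 × 10^-16 m

Since v = 47.5% of c > 10% of c, relativistic corrections ARE significant and the actual wavelength would differ from this non-relativistic estimate.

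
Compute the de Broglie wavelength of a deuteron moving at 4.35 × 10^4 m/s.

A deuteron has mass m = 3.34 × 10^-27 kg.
4.56 × 10^-12 m

Using the de Broglie relation λ = h/(mv):

λ = h/(mv)
λ = (6.626 × 10^-34 J·s) / (3.34 × 10^-27 kg × 4.35 × 10^4 m/s)
λ = 4.56 × 10^-12 m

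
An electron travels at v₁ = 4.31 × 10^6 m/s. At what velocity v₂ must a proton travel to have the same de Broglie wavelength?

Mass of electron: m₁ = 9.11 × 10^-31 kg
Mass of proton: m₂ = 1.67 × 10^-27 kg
v₂ = 2.35 × 10^3 m/s

For equal de Broglie wavelengths: λ₁ = λ₂

h/(m₁v₁) = h/(m₂v₂)
m₁v₁ = m₂v₂
v₂ = v₁ · (m₁/m₂)

v₂ = 4.31 × 10^6 m/s × (9.11 × 10^-31 kg / 1.67 × 10^-27 kg)
v₂ = 2.35 × 10^3 m/s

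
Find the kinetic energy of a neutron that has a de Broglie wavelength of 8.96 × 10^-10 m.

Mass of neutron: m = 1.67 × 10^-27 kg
1.64 × 10^-22 J (or 1.02 × 10^-3 eV)

From λ = h/√(2mKE), we solve for KE:

λ² = h²/(2mKE)
KE = h²/(2mλ²)
KE = (6.626 × 10^-34 J·s)² / (2 × 1.67 × 10^-27 kg × (8.96 × 10^-10 m)²)
KE = 1.64 × 10^-22 J
KE = 1.02 × 10^-3 eV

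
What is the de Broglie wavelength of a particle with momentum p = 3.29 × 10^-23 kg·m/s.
2.01 × 10^-11 m

Using the de Broglie relation λ = h/p:

λ = h/p
λ = (6.626 × 10^-34 J·s) / (3.29 × 10^-23 kg·m/s)
λ = 2.01 × 10^-11 m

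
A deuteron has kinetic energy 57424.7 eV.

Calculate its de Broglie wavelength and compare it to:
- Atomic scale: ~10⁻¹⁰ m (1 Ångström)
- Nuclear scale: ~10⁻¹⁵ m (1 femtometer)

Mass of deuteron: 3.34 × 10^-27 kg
λ = 8.45 × 10^-14 m, which is between nuclear and atomic scales.

Using λ = h/√(2mKE):

KE = 57424.7 eV = 9.200 × 10^-15 J

λ = h/√(2mKE)
λ = (6.626 × 10^-34 J·s) / √(2 × 3.34 × 10^-27 kg × 9.200 × 10^-15 J)
λ = 8.45 × 10^-14 m

Comparison:
- Atomic scale (10⁻¹⁰ m): λ is 0.00085× this size
- Nuclear scale (10⁻¹⁵ m): λ is 85× this size

The wavelength is between nuclear and atomic scales.

This wavelength is appropriate for probing atomic structure but too large for nuclear physics experiments.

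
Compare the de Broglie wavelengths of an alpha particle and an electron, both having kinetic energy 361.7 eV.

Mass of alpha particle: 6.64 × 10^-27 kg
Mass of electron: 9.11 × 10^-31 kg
The electron has the longer wavelength.

Using λ = h/√(2mKE):

For alpha particle: λ₁ = h/√(2m₁KE) = 7.55 × 10^-13 m
For electron: λ₂ = h/√(2m₂KE) = 6.45 × 10^-11 m

Since λ ∝ 1/√m at constant kinetic energy, the lighter particle has the longer wavelength.

The electron has the longer de Broglie wavelength.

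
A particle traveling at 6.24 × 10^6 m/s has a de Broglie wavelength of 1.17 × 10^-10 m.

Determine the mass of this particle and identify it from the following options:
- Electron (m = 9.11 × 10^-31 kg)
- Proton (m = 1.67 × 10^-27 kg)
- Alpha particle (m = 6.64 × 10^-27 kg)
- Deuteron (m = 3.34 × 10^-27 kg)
The particle is an electron.

From λ = h/(mv), solve for mass:

m = h/(λv)
m = (6.626 × 10^-34 J·s) / (1.17 × 10^-10 m × 6.24 × 10^6 m/s)
m = 9.08 × 10^-31 kg

Comparing with the listed masses, this is closest to an electron.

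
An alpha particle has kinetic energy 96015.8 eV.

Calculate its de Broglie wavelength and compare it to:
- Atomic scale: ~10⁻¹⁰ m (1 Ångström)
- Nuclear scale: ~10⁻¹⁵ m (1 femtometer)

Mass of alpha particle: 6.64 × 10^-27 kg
λ = 4.64 × 10^-14 m, which is between nuclear and atomic scales.

Using λ = h/√(2mKE):

KE = 96015.8 eV = 1.538 × 10^-14 J

λ = h/√(2mKE)
λ = (6.626 × 10^-34 J·s) / √(2 × 6.64 × 10^-27 kg × 1.538 × 10^-14 J)
λ = 4.64 × 10^-14 m

Comparison:
- Atomic scale (10⁻¹⁰ m): λ is 0.00046× this size
- Nuclear scale (10⁻¹⁵ m): λ is 46× this size

The wavelength is between nuclear and atomic scales.

This wavelength is appropriate for probing atomic structure but too large for nuclear physics experiments.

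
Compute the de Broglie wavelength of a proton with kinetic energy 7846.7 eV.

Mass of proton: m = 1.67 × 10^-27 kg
3.23 × 10^-13 m

Using λ = h/√(2mKE):

First convert KE to Joules: KE = 7846.7 eV = 1.257 × 10^-15 J

λ = h/√(2mKE)
λ = (6.626 × 10^-34 J·s) / √(2 × 1.67 × 10^-27 kg × 1.257 × 10^-15 J)
λ = 3.23 × 10^-13 m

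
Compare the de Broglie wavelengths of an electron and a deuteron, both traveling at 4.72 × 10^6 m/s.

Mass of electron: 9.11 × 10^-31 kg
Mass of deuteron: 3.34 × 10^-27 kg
The electron has the longer wavelength.

Using λ = h/(mv), since both particles have the same velocity, the wavelength depends only on mass.

For electron: λ₁ = h/(m₁v) = 1.54 × 10^-10 m
For deuteron: λ₂ = h/(m₂v) = 4.20 × 10^-14 m

Since λ ∝ 1/m at constant velocity, the lighter particle has the longer wavelength.

The electron has the longer de Broglie wavelength.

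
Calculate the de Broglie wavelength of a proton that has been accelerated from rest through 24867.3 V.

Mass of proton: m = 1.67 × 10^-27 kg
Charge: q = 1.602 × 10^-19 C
1.82 × 10^-13 m

When a particle is accelerated through voltage V, it gains kinetic energy KE = qV.

The de Broglie wavelength is then λ = h/√(2mqV):

λ = h/√(2mqV)
λ = (6.626 × 10^-34 J·s) / √(2 × 1.67 × 10^-27 kg × 1.602 × 10^-19 C × 24867.3 V)
λ = 1.82 × 10^-13 m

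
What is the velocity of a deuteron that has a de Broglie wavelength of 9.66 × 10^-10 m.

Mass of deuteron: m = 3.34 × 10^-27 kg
2.05 × 10^2 m/s

From the de Broglie relation λ = h/(mv), we solve for v:

v = h/(mλ)
v = (6.626 × 10^-34 J·s) / (3.34 × 10^-27 kg × 9.66 × 10^-10 m)
v = 2.05 × 10^2 m/s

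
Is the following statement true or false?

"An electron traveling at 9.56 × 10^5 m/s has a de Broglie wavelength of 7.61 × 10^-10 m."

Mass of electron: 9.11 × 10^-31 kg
True

The claim is correct.

Using λ = h/(mv):
λ = (6.626 × 10^-34 J·s) / (9.11 × 10^-31 kg × 9.56 × 10^5 m/s)
λ = 7.61 × 10^-10 m

This matches the claimed value.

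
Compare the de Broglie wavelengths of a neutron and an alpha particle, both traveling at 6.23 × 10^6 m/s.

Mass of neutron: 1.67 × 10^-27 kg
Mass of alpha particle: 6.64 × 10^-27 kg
The neutron has the longer wavelength.

Using λ = h/(mv), since both particles have the same velocity, the wavelength depends only on mass.

For neutron: λ₁ = h/(m₁v) = 6.37 × 10^-14 m
For alpha particle: λ₂ = h/(m₂v) = 1.60 × 10^-14 m

Since λ ∝ 1/m at constant velocity, the lighter particle has the longer wavelength.

The neutron has the longer de Broglie wavelength.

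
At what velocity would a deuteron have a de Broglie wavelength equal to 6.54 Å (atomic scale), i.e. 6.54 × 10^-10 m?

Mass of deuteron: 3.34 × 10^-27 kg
3.03 × 10^2 m/s

From λ = h/(mv), solve for v:

v = h/(mλ)
v = (6.626 × 10^-34 J·s) / (3.34 × 10^-27 kg × 6.54 × 10^-10 m)
v = 3.03 × 10^2 m/s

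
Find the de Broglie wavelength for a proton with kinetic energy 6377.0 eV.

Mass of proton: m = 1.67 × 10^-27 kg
3.59 × 10^-13 m

Using λ = h/√(2mKE):

First convert KE to Joules: KE = 6377.0 eV = 1.022 × 10^-15 J

λ = h/√(2mKE)
λ = (6.626 × 10^-34 J·s) / √(2 × 1.67 × 10^-27 kg × 1.022 × 10^-15 J)
λ = 3.59 × 10^-13 m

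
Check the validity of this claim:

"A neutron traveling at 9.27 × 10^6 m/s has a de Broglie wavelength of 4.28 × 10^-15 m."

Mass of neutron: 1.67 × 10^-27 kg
False

The claim is incorrect.

Using λ = h/(mv):
λ = (6.626 × 10^-34 J·s) / (1.67 × 10^-27 kg × 9.27 × 10^6 m/s)
λ = 4.28 × 10^-14 m

The actual wavelength differs from the claimed 4.28 × 10^-15 m.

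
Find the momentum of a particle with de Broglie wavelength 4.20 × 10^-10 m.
1.58 × 10^-24 kg·m/s

From the de Broglie relation λ = h/p, we solve for p:

p = h/λ
p = (6.626 × 10^-34 J·s) / (4.20 × 10^-10 m)
p = 1.58 × 10^-24 kg·m/s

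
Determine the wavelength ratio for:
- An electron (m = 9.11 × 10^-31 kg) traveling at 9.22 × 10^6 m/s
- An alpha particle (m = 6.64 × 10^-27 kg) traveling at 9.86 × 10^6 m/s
λ₁/λ₂ = 7.79 × 10^3

Using λ = h/(mv):

λ₁ = h/(m₁v₁) = 7.89 × 10^-11 m
λ₂ = h/(m₂v₂) = 1.01 × 10^-14 m

Ratio λ₁/λ₂ = (m₂v₂)/(m₁v₁)
         = (6.64 × 10^-27 kg × 9.86 × 10^6 m/s) / (9.11 × 10^-31 kg × 9.22 × 10^6 m/s)
         = 7.79 × 10^3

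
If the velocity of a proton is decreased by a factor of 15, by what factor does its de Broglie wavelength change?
The wavelength increases by a factor of 15.

From λ = h/(mv), the wavelength is inversely proportional to velocity:

λ ∝ 1/v

If v → v/15, then λ → 15λ

When velocity is decreased by a factor of 15, the wavelength increases by a factor of 15.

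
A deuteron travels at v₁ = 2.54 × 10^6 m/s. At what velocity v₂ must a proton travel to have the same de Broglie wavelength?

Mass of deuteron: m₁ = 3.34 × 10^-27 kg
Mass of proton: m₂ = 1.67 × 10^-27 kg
v₂ = 5.08 × 10^6 m/s

For equal de Broglie wavelengths: λ₁ = λ₂

h/(m₁v₁) = h/(m₂v₂)
m₁v₁ = m₂v₂
v₂ = v₁ · (m₁/m₂)

v₂ = 2.54 × 10^6 m/s × (3.34 × 10^-27 kg / 1.67 × 10^-27 kg)
v₂ = 5.08 × 10^6 m/s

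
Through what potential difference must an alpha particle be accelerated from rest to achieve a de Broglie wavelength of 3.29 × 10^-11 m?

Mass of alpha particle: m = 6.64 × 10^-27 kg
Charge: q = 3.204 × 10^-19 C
9.53 × 10^-2 V

From λ = h/√(2mqV), we solve for V:

λ² = h²/(2mqV)
V = h²/(2mqλ²)
V = (6.626 × 10^-34 J·s)² / (2 × 6.64 × 10^-27 kg × 3.204 × 10^-19 C × (3.29 × 10^-11 m)²)
V = 9.53 × 10^-2 V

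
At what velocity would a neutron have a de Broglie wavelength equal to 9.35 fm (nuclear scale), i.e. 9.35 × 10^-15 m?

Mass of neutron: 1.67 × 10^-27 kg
4.24 × 10^7 m/s

From λ = h/(mv), solve for v:

v = h/(mλ)
v = (6.626 × 10^-34 J·s) / (1.67 × 10^-27 kg × 9.35 × 10^-15 m)
v = 4.24 × 10^7 m/s

Note: This velocity is 14.2% of the speed of light, so relativistic corrections would be needed for a more accurate calculation.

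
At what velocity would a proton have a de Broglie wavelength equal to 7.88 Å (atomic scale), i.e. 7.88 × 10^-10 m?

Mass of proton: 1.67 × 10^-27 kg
5.04 × 10^2 m/s

From λ = h/(mv), solve for v:

v = h/(mλ)
v = (6.626 × 10^-34 J·s) / (1.67 × 10^-27 kg × 7.88 × 10^-10 m)
v = 5.04 × 10^2 m/s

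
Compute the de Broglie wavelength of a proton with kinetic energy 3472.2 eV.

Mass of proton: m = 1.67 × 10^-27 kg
4.86 × 10^-13 m

Using λ = h/√(2mKE):

First convert KE to Joules: KE = 3472.2 eV = 5.563 × 10^-16 J

λ = h/√(2mKE)
λ = (6.626 × 10^-34 J·s) / √(2 × 1.67 × 10^-27 kg × 5.563 × 10^-16 J)
λ = 4.86 × 10^-13 m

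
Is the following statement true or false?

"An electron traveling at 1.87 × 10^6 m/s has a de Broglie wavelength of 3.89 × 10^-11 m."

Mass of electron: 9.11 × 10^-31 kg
False

The claim is incorrect.

Using λ = h/(mv):
λ = (6.626 × 10^-34 J·s) / (9.11 × 10^-31 kg × 1.87 × 10^6 m/s)
λ = 3.89 × 10^-10 m

The actual wavelength differs from the claimed 3.89 × 10^-11 m.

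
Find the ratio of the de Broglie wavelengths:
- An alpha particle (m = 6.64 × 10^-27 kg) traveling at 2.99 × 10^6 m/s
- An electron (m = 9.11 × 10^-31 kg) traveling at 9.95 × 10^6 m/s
λ₁/λ₂ = 4.57 × 10^-4

Using λ = h/(mv):

λ₁ = h/(m₁v₁) = 3.34 × 10^-14 m
λ₂ = h/(m₂v₂) = 7.31 × 10^-11 m

Ratio λ₁/λ₂ = (m₂v₂)/(m₁v₁)
         = (9.11 × 10^-31 kg × 9.95 × 10^6 m/s) / (6.64 × 10^-27 kg × 2.99 × 10^6 m/s)
         = 4.57 × 10^-4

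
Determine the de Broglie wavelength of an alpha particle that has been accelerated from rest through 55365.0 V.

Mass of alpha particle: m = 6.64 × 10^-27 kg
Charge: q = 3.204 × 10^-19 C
4.32 × 10^-14 m

When a particle is accelerated through voltage V, it gains kinetic energy KE = qV.

The de Broglie wavelength is then λ = h/√(2mqV):

λ = h/√(2mqV)
λ = (6.626 × 10^-34 J·s) / √(2 × 6.64 × 10^-27 kg × 3.204 × 10^-19 C × 55365.0 V)
λ = 4.32 × 10^-14 m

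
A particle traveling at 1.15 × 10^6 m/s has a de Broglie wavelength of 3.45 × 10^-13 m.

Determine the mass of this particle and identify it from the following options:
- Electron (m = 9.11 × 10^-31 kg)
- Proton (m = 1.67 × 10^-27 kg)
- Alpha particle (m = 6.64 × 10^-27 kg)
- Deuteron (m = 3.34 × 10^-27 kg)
The particle is a proton.

From λ = h/(mv), solve for mass:

m = h/(λv)
m = (6.626 × 10^-34 J·s) / (3.45 × 10^-13 m × 1.15 × 10^6 m/s)
m = 1.67 × 10^-27 kg

Comparing with the listed masses, this is closest to a proton.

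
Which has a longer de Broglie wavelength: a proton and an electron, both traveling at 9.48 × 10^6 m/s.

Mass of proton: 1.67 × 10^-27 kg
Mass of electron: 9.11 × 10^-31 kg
The electron has the longer wavelength.

Using λ = h/(mv), since both particles have the same velocity, the wavelength depends only on mass.

For proton: λ₁ = h/(m₁v) = 4.19 × 10^-14 m
For electron: λ₂ = h/(m₂v) = 7.67 × 10^-11 m

Since λ ∝ 1/m at constant velocity, the lighter particle has the longer wavelength.

The electron has the longer de Broglie wavelength.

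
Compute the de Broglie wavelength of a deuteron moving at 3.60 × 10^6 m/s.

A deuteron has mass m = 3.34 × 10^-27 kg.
5.51 × 10^-14 m

Using the de Broglie relation λ = h/(mv):

λ = h/(mv)
λ = (6.626 × 10^-34 J·s) / (3.34 × 10^-27 kg × 3.60 × 10^6 m/s)
λ = 5.51 × 10^-14 m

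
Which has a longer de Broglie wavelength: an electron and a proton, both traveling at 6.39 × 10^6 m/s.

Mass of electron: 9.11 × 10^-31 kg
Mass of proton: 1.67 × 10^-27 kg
The electron has the longer wavelength.

Using λ = h/(mv), since both particles have the same velocity, the wavelength depends only on mass.

For electron: λ₁ = h/(m₁v) = 1.14 × 10^-10 m
For proton: λ₂ = h/(m₂v) = 6.21 × 10^-14 m

Since λ ∝ 1/m at constant velocity, the lighter particle has the longer wavelength.

The electron has the longer de Broglie wavelength.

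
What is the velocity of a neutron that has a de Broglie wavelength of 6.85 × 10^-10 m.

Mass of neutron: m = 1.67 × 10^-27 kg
5.79 × 10^2 m/s

From the de Broglie relation λ = h/(mv), we solve for v:

v = h/(mλ)
v = (6.626 × 10^-34 J·s) / (1.67 × 10^-27 kg × 6.85 × 10^-10 m)
v = 5.79 × 10^2 m/s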